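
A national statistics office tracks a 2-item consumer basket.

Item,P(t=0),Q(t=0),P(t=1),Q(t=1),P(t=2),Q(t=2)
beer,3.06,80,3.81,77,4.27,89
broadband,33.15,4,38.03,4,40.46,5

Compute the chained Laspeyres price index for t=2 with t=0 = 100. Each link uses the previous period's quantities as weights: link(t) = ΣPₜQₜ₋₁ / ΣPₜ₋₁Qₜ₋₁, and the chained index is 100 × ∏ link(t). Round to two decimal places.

133.34

Link t=0→t=1:
ΣP(t=1)Q(t=0) = 3.81×80 + 38.03×4 = 304.8 + 152.12 = 456.92
ΣP(t=0)Q(t=0) = 3.06×80 + 33.15×4 = 244.8 + 132.6 = 377.4
link = 456.92/377.4 = 1.210705
Link t=1→t=2:
ΣP(t=2)Q(t=1) = 4.27×77 + 40.46×4 = 328.79 + 161.84 = 490.63
ΣP(t=1)Q(t=1) = 3.81×77 + 38.03×4 = 293.37 + 152.12 = 445.49
link = 490.63/445.49 = 1.101327
Chained index = 100 × 1.210705 × 1.101327 = 133.3381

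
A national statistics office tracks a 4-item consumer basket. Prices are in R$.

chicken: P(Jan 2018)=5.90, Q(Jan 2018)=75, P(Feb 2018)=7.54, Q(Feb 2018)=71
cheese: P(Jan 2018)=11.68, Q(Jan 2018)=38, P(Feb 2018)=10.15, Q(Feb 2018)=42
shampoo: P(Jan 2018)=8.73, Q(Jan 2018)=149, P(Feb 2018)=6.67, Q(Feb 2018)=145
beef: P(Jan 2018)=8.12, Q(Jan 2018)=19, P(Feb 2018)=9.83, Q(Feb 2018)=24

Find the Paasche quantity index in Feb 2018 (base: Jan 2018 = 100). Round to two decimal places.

Paasche quantity index uses current-period prices as weights.
ΣP(Feb 2018)·Q(Feb 2018) = 7.54×71 + 10.15×42 + 6.67×145 + 9.83×24 = 535.34 + 426.3 + 967.15 + 235.92 = 2164.71
ΣP(Feb 2018)·Q(Jan 2018) = 7.54×75 + 10.15×38 + 6.67×149 + 9.83×19 = 565.5 + 385.7 + 993.83 + 186.77 = 2131.8
Index = 2164.71 / 2131.8 × 100 = 101.5438

101.54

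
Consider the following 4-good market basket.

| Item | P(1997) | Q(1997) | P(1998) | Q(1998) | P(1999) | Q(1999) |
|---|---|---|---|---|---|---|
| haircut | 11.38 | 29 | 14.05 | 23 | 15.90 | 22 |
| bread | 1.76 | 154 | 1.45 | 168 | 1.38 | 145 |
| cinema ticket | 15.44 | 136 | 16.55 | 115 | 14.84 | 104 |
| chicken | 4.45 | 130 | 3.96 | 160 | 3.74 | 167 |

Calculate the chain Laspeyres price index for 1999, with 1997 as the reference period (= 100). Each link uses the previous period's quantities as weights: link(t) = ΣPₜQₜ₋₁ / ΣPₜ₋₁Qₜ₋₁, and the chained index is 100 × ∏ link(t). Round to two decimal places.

Link 1997→1998:
ΣP(1998)Q(1997) = 14.05×29 + 1.45×154 + 16.55×136 + 3.96×130 = 407.45 + 223.3 + 2250.8 + 514.8 = 3396.35
ΣP(1997)Q(1997) = 11.38×29 + 1.76×154 + 15.44×136 + 4.45×130 = 330.02 + 271.04 + 2099.84 + 578.5 = 3279.4
link = 3396.35/3279.4 = 1.035662
Link 1998→1999:
ΣP(1999)Q(1998) = 15.90×23 + 1.38×168 + 14.84×115 + 3.74×160 = 365.7 + 231.84 + 1706.6 + 598.4 = 2902.54
ΣP(1998)Q(1998) = 14.05×23 + 1.45×168 + 16.55×115 + 3.96×160 = 323.15 + 243.6 + 1903.25 + 633.6 = 3103.6
link = 2902.54/3103.6 = 0.935217
Chained index = 100 × 1.035662 × 0.935217 = 96.8569

96.86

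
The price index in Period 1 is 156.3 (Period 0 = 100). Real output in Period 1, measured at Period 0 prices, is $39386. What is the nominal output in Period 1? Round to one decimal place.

Nominal = Real × (Index/100) = 39386 × (156.3/100)
        = 39386 × 1.563 = 61560.3180

61560.3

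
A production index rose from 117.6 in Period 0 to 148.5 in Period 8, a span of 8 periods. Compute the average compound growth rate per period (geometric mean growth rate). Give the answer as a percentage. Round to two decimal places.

2.96%

Growth factor = (148.5/117.6)^(1/8) = (1.262755)^(1/8) = 1.029591
Growth rate = 1.029591 − 1 = 0.029591 = 2.9591%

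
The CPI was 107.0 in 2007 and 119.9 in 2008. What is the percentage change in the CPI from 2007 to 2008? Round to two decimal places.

12.06%

Change = (119.9 − 107.0) / 107.0 × 100
       = 12.9 / 107.0 × 100 = 12.0561%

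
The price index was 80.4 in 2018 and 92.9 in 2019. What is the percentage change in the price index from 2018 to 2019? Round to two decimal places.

Change = (92.9 − 80.4) / 80.4 × 100
       = 12.5 / 80.4 × 100 = 15.5473%

15.55%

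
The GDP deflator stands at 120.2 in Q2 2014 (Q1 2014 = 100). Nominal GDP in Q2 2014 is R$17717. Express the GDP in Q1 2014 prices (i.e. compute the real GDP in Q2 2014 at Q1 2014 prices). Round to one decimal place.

Real = Nominal ÷ (Index/100) = 17717 ÷ (120.2/100)
     = 17717 ÷ 1.202 = 14739.6007

14739.6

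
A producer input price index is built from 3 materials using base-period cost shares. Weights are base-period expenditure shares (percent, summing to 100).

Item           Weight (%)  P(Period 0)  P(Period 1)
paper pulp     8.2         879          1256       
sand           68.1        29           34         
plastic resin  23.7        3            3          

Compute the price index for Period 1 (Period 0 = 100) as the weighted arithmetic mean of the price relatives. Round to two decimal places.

115.26

paper pulp: 8.2 × (1256/879) = 8.2 × 1.428896 = 11.7170
sand: 68.1 × (34/29) = 68.1 × 1.172414 = 79.8414
plastic resin: 23.7 × (3/3) = 23.7 × 1.000000 = 23.7000
Index = Σ wᵢ·(p₁ᵢ/p₀ᵢ) = 11.7170 + 79.8414 + 23.7000 = 115.2583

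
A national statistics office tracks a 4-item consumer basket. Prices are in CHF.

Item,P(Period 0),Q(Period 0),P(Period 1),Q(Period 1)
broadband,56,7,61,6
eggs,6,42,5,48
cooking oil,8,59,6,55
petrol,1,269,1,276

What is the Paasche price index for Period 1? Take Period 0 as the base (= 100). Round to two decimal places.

90.45

Paasche price index uses current-period quantities as weights.
ΣP(Period 1)·Q(Period 1) = 61×6 + 5×48 + 6×55 + 1×276 = 366 + 240 + 330 + 276 = 1212
ΣP(Period 0)·Q(Period 1) = 56×6 + 6×48 + 8×55 + 1×276 = 336 + 288 + 440 + 276 = 1340
Index = 1212 / 1340 × 100 = 90.4478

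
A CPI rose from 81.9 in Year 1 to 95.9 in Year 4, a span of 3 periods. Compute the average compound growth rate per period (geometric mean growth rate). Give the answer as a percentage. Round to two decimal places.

5.40%

Growth factor = (95.9/81.9)^(1/3) = (1.170940)^(1/3) = 1.054010
Growth rate = 1.054010 − 1 = 0.054010 = 5.4010%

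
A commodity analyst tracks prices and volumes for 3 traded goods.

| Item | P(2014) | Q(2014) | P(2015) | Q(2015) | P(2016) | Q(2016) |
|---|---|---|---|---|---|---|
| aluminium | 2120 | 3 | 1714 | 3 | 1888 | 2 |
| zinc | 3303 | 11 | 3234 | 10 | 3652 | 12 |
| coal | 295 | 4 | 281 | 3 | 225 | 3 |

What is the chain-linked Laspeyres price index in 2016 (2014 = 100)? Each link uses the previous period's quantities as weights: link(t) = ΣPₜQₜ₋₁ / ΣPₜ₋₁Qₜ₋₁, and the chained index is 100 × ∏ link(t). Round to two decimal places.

Link 2014→2015:
ΣP(2015)Q(2014) = 1714×3 + 3234×11 + 281×4 = 5142 + 35574 + 1124 = 41840
ΣP(2014)Q(2014) = 2120×3 + 3303×11 + 295×4 = 6360 + 36333 + 1180 = 43873
link = 41840/43873 = 0.953662
Link 2015→2016:
ΣP(2016)Q(2015) = 1888×3 + 3652×10 + 225×3 = 5664 + 36520 + 675 = 42859
ΣP(2015)Q(2015) = 1714×3 + 3234×10 + 281×3 = 5142 + 32340 + 843 = 38325
link = 42859/38325 = 1.118304
Chained index = 100 × 0.953662 × 1.118304 = 106.6484

106.65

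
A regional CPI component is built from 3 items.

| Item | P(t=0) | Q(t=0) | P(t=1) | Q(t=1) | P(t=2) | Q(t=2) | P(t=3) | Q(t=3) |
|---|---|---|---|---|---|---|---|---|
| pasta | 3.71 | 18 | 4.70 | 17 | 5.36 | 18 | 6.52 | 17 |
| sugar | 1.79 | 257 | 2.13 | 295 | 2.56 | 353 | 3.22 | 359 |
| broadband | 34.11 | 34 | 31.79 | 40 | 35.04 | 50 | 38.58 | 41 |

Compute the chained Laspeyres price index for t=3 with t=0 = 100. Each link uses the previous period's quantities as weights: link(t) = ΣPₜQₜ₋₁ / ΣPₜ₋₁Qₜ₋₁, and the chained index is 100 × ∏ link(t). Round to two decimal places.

Link t=0→t=1:
ΣP(t=1)Q(t=0) = 4.70×18 + 2.13×257 + 31.79×34 = 84.6 + 547.41 + 1080.86 = 1712.87
ΣP(t=0)Q(t=0) = 3.71×18 + 1.79×257 + 34.11×34 = 66.78 + 460.03 + 1159.74 = 1686.55
link = 1712.87/1686.55 = 1.015606
Link t=1→t=2:
ΣP(t=2)Q(t=1) = 5.36×17 + 2.56×295 + 35.04×40 = 91.12 + 755.2 + 1401.6 = 2247.92
ΣP(t=1)Q(t=1) = 4.70×17 + 2.13×295 + 31.79×40 = 79.9 + 628.35 + 1271.6 = 1979.85
link = 2247.92/1979.85 = 1.135399
Link t=2→t=3:
ΣP(t=3)Q(t=2) = 6.52×18 + 3.22×353 + 38.58×50 = 117.36 + 1136.66 + 1929 = 3183.02
ΣP(t=2)Q(t=2) = 5.36×18 + 2.56×353 + 35.04×50 = 96.48 + 903.68 + 1752 = 2752.16
link = 3183.02/2752.16 = 1.156553
Chained index = 100 × 1.015606 × 1.135399 × 1.156553 = 133.3643

133.36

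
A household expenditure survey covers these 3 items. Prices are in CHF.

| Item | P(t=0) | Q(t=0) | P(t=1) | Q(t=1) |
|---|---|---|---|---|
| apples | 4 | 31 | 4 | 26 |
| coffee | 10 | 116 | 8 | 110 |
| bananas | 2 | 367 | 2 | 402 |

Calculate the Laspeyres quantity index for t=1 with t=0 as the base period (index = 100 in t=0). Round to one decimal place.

Laspeyres quantity index uses base-period prices as weights.
ΣP(t=0)·Q(t=1) = 4×26 + 10×110 + 2×402 = 104 + 1100 + 804 = 2008
ΣP(t=0)·Q(t=0) = 4×31 + 10×116 + 2×367 = 124 + 1160 + 734 = 2018
Index = 2008 / 2018 × 100 = 99.5045

99.5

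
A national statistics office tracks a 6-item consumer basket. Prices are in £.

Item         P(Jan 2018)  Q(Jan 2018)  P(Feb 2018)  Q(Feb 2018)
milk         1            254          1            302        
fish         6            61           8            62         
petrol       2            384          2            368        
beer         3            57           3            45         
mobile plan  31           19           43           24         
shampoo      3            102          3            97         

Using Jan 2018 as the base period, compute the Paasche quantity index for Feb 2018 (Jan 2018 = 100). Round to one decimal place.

Paasche quantity index uses current-period prices as weights.
ΣP(Feb 2018)·Q(Feb 2018) = 1×302 + 8×62 + 2×368 + 3×45 + 43×24 + 3×97 = 302 + 496 + 736 + 135 + 1032 + 291 = 2992
ΣP(Feb 2018)·Q(Jan 2018) = 1×254 + 8×61 + 2×384 + 3×57 + 43×19 + 3×102 = 254 + 488 + 768 + 171 + 817 + 306 = 2804
Index = 2992 / 2804 × 100 = 106.7047

106.7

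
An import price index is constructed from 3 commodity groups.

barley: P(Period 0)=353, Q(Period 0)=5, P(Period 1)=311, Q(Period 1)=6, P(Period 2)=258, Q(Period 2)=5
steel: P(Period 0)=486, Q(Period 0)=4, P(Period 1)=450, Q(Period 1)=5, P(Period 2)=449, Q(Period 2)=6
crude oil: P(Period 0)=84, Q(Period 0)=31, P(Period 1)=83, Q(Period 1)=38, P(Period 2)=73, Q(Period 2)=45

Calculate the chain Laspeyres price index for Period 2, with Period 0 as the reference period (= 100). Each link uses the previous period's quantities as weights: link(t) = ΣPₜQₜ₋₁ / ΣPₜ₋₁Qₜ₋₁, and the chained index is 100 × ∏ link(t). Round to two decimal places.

Link Period 0→Period 1:
ΣP(Period 1)Q(Period 0) = 311×5 + 450×4 + 83×31 = 1555 + 1800 + 2573 = 5928
ΣP(Period 0)Q(Period 0) = 353×5 + 486×4 + 84×31 = 1765 + 1944 + 2604 = 6313
link = 5928/6313 = 0.939015
Link Period 1→Period 2:
ΣP(Period 2)Q(Period 1) = 258×6 + 449×5 + 73×38 = 1548 + 2245 + 2774 = 6567
ΣP(Period 1)Q(Period 1) = 311×6 + 450×5 + 83×38 = 1866 + 2250 + 3154 = 7270
link = 6567/7270 = 0.903301
Chained index = 100 × 0.939015 × 0.903301 = 84.8213

84.82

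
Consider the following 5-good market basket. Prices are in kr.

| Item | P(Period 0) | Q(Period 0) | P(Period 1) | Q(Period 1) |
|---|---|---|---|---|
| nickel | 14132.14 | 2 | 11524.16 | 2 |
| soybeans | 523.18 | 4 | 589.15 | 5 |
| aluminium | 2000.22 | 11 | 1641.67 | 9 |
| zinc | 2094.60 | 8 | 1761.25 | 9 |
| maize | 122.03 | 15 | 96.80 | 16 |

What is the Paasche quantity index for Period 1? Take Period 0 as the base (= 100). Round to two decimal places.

98.58

Paasche quantity index uses current-period prices as weights.
ΣP(Period 1)·Q(Period 1) = 11524.16×2 + 589.15×5 + 1641.67×9 + 1761.25×9 + 96.80×16 = 23048.32 + 2945.75 + 14775.03 + 15851.25 + 1548.8 = 58169.15
ΣP(Period 1)·Q(Period 0) = 11524.16×2 + 589.15×4 + 1641.67×11 + 1761.25×8 + 96.80×15 = 23048.32 + 2356.6 + 18058.37 + 14090 + 1452 = 59005.29
Index = 58169.15 / 59005.29 × 100 = 98.5829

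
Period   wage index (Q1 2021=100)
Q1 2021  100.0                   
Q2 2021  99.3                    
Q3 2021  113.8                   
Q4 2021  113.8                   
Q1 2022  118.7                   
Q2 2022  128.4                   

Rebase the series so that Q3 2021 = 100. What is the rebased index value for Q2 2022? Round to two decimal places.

112.83

Rebased(Q2 2022) = 128.4 / 113.8 × 100 = 112.8295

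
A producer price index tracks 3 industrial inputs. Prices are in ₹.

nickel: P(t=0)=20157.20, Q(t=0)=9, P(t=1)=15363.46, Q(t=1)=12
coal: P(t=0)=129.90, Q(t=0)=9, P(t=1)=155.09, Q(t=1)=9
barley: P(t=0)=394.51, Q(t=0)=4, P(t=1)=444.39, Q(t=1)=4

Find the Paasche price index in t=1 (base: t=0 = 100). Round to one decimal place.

Paasche price index uses current-period quantities as weights.
ΣP(t=1)·Q(t=1) = 15363.46×12 + 155.09×9 + 444.39×4 = 184361.52 + 1395.81 + 1777.56 = 187534.89
ΣP(t=0)·Q(t=1) = 20157.20×12 + 129.90×9 + 394.51×4 = 241886.4 + 1169.1 + 1578.04 = 244633.54
Index = 187534.89 / 244633.54 × 100 = 76.6595

76.7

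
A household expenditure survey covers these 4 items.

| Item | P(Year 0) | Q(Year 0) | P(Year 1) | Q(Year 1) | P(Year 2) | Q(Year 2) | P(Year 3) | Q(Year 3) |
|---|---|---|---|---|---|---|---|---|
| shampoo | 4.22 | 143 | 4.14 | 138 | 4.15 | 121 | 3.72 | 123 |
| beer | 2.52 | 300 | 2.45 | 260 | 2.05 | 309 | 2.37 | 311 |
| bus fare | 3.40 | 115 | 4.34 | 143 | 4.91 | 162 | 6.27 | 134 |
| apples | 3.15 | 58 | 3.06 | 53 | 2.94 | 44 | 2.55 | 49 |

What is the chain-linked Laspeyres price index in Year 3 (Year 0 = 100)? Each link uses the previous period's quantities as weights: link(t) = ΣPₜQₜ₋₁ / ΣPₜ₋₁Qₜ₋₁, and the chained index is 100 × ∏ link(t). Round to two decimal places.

Link Year 0→Year 1:
ΣP(Year 1)Q(Year 0) = 4.14×143 + 2.45×300 + 4.34×115 + 3.06×58 = 592.02 + 735 + 499.1 + 177.48 = 2003.6
ΣP(Year 0)Q(Year 0) = 4.22×143 + 2.52×300 + 3.40×115 + 3.15×58 = 603.46 + 756 + 391 + 182.7 = 1933.16
link = 2003.6/1933.16 = 1.036438
Link Year 1→Year 2:
ΣP(Year 2)Q(Year 1) = 4.15×138 + 2.05×260 + 4.91×143 + 2.94×53 = 572.7 + 533 + 702.13 + 155.82 = 1963.65
ΣP(Year 1)Q(Year 1) = 4.14×138 + 2.45×260 + 4.34×143 + 3.06×53 = 571.32 + 637 + 620.62 + 162.18 = 1991.12
link = 1963.65/1991.12 = 0.986204
Link Year 2→Year 3:
ΣP(Year 3)Q(Year 2) = 3.72×121 + 2.37×309 + 6.27×162 + 2.55×44 = 450.12 + 732.33 + 1015.74 + 112.2 = 2310.39
ΣP(Year 2)Q(Year 2) = 4.15×121 + 2.05×309 + 4.91×162 + 2.94×44 = 502.15 + 633.45 + 795.42 + 129.36 = 2060.38
link = 2310.39/2060.38 = 1.121342
Chained index = 100 × 1.036438 × 0.986204 × 1.121342 = 114.6167

114.62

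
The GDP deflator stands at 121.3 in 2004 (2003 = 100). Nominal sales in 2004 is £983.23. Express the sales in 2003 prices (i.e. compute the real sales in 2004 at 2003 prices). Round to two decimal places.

Real = Nominal ÷ (Index/100) = 983.23 ÷ (121.3/100)
     = 983.23 ÷ 1.213 = 810.5771

810.58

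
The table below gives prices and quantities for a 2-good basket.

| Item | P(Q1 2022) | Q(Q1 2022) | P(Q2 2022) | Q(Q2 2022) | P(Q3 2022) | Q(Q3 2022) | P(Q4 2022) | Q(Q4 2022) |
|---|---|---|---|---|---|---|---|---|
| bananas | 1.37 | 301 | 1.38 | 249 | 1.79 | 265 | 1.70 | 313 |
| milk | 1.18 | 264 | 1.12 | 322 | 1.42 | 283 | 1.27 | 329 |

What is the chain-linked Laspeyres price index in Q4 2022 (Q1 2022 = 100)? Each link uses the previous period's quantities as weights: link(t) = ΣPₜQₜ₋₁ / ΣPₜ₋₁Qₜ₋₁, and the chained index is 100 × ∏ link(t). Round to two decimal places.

Link Q1 2022→Q2 2022:
ΣP(Q2 2022)Q(Q1 2022) = 1.38×301 + 1.12×264 = 415.38 + 295.68 = 711.06
ΣP(Q1 2022)Q(Q1 2022) = 1.37×301 + 1.18×264 = 412.37 + 311.52 = 723.89
link = 711.06/723.89 = 0.982276
Link Q2 2022→Q3 2022:
ΣP(Q3 2022)Q(Q2 2022) = 1.79×249 + 1.42×322 = 445.71 + 457.24 = 902.95
ΣP(Q2 2022)Q(Q2 2022) = 1.38×249 + 1.12×322 = 343.62 + 360.64 = 704.26
link = 902.95/704.26 = 1.282126
Link Q3 2022→Q4 2022:
ΣP(Q4 2022)Q(Q3 2022) = 1.70×265 + 1.27×283 = 450.5 + 359.41 = 809.91
ΣP(Q3 2022)Q(Q3 2022) = 1.79×265 + 1.42×283 = 474.35 + 401.86 = 876.21
link = 809.91/876.21 = 0.924333
Chained index = 100 × 0.982276 × 1.282126 × 0.924333 = 116.4107

116.41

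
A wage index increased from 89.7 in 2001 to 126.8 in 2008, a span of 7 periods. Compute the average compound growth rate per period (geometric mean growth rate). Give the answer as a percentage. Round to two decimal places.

5.07%

Growth factor = (126.8/89.7)^(1/7) = (1.413601)^(1/7) = 1.050692
Growth rate = 1.050692 − 1 = 0.050692 = 5.0692%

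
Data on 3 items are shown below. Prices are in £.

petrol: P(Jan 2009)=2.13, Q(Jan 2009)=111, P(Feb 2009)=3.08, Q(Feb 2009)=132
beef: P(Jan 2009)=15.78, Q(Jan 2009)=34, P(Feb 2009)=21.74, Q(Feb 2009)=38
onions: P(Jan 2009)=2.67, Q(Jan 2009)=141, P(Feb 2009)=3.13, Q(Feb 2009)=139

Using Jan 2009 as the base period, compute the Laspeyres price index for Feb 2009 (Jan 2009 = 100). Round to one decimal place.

Laspeyres price index uses base-period quantities as weights.
ΣP(Feb 2009)·Q(Jan 2009) = 3.08×111 + 21.74×34 + 3.13×141 = 341.88 + 739.16 + 441.33 = 1522.37
ΣP(Jan 2009)·Q(Jan 2009) = 2.13×111 + 15.78×34 + 2.67×141 = 236.43 + 536.52 + 376.47 = 1149.42
Index = 1522.37 / 1149.42 × 100 = 132.4468

132.4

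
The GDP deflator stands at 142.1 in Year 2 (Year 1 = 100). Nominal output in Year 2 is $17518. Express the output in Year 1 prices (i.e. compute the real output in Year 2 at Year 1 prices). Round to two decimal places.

Real = Nominal ÷ (Index/100) = 17518 ÷ (142.1/100)
     = 17518 ÷ 1.421 = 12327.9381

12327.94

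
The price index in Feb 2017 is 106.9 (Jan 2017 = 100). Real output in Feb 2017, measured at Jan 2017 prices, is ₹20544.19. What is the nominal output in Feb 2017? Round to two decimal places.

21961.74

Nominal = Real × (Index/100) = 20544.19 × (106.9/100)
        = 20544.19 × 1.069 = 21961.7391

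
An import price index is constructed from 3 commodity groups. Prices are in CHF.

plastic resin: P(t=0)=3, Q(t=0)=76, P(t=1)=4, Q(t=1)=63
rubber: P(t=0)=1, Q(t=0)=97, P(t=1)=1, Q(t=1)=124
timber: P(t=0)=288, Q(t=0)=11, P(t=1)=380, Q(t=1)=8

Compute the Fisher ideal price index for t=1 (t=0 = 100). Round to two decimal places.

130.84

Laspeyres component (base-period weights):
ΣP(t=1)Q(t=0) = 4×76 + 1×97 + 380×11 = 304 + 97 + 4180 = 4581
ΣP(t=0)Q(t=0) = 3×76 + 1×97 + 288×11 = 228 + 97 + 3168 = 3493
L = 4581 / 3493 × 100 = 131.1480
Paasche component (current-period weights):
ΣP(t=1)Q(t=1) = 4×63 + 1×124 + 380×8 = 252 + 124 + 3040 = 3416
ΣP(t=0)Q(t=1) = 3×63 + 1×124 + 288×8 = 189 + 124 + 2304 = 2617
P = 3416 / 2617 × 100 = 130.5311
Fisher = √(L × P) = √(131.1480 × 130.5311) = 130.8392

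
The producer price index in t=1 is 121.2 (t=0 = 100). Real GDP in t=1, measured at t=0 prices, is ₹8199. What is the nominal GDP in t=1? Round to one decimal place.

Nominal = Real × (Index/100) = 8199 × (121.2/100)
        = 8199 × 1.212 = 9937.1880

9937.2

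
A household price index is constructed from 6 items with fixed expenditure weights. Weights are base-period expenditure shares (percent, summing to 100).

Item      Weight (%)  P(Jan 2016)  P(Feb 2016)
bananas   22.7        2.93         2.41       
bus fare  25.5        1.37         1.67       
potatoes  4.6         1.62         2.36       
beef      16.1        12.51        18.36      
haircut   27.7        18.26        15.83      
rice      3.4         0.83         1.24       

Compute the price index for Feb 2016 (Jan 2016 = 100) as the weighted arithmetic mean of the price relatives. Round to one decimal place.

bananas: 22.7 × (2.41/2.93) = 22.7 × 0.822526 = 18.6713
bus fare: 25.5 × (1.67/1.37) = 25.5 × 1.218978 = 31.0839
potatoes: 4.6 × (2.36/1.62) = 4.6 × 1.456790 = 6.7012
beef: 16.1 × (18.36/12.51) = 16.1 × 1.467626 = 23.6288
haircut: 27.7 × (15.83/18.26) = 27.7 × 0.866922 = 24.0137
rice: 3.4 × (1.24/0.83) = 3.4 × 1.493976 = 5.0795
Index = Σ wᵢ·(p₁ᵢ/p₀ᵢ) = 18.6713 + 31.0839 + 6.7012 + 23.6288 + 24.0137 + 5.0795 = 109.1785

109.2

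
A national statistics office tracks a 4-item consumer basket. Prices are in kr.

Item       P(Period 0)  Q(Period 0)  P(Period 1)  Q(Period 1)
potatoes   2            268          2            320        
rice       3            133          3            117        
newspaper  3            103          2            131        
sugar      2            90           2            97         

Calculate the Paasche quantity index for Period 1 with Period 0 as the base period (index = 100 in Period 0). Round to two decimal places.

109.54

Paasche quantity index uses current-period prices as weights.
ΣP(Period 1)·Q(Period 1) = 2×320 + 3×117 + 2×131 + 2×97 = 640 + 351 + 262 + 194 = 1447
ΣP(Period 1)·Q(Period 0) = 2×268 + 3×133 + 2×103 + 2×90 = 536 + 399 + 206 + 180 = 1321
Index = 1447 / 1321 × 100 = 109.5382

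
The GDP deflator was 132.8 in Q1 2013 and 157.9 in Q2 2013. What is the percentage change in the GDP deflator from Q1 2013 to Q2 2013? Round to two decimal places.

Change = (157.9 − 132.8) / 132.8 × 100
       = 25.1 / 132.8 × 100 = 18.9006%

18.90%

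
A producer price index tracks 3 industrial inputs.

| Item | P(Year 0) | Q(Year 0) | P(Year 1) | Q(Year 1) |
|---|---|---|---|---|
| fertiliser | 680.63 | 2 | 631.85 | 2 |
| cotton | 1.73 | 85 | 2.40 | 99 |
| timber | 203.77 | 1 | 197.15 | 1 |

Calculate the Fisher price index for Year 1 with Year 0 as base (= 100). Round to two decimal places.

Laspeyres component (base-period weights):
ΣP(Year 1)Q(Year 0) = 631.85×2 + 2.40×85 + 197.15×1 = 1263.7 + 204 + 197.15 = 1664.85
ΣP(Year 0)Q(Year 0) = 680.63×2 + 1.73×85 + 203.77×1 = 1361.26 + 147.05 + 203.77 = 1712.08
L = 1664.85 / 1712.08 × 100 = 97.2414
Paasche component (current-period weights):
ΣP(Year 1)Q(Year 1) = 631.85×2 + 2.40×99 + 197.15×1 = 1263.7 + 237.6 + 197.15 = 1698.45
ΣP(Year 0)Q(Year 1) = 680.63×2 + 1.73×99 + 203.77×1 = 1361.26 + 171.27 + 203.77 = 1736.3
P = 1698.45 / 1736.3 × 100 = 97.8201
Fisher = √(L × P) = √(97.2414 × 97.8201) = 97.5303

97.53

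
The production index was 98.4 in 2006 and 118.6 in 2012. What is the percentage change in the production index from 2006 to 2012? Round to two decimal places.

20.53%

Change = (118.6 − 98.4) / 98.4 × 100
       = 20.2 / 98.4 × 100 = 20.5285%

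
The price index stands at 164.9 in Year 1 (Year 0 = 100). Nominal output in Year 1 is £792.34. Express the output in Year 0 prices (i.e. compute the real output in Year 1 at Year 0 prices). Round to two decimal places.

Real = Nominal ÷ (Index/100) = 792.34 ÷ (164.9/100)
     = 792.34 ÷ 1.649 = 480.4973

480.50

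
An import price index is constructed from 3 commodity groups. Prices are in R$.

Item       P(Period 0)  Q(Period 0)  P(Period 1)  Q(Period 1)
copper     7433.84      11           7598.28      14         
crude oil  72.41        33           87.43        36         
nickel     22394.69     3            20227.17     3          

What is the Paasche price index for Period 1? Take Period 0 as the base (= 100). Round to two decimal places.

97.90

Paasche price index uses current-period quantities as weights.
ΣP(Period 1)·Q(Period 1) = 7598.28×14 + 87.43×36 + 20227.17×3 = 106375.92 + 3147.48 + 60681.51 = 170204.91
ΣP(Period 0)·Q(Period 1) = 7433.84×14 + 72.41×36 + 22394.69×3 = 104073.76 + 2606.76 + 67184.07 = 173864.59
Index = 170204.91 / 173864.59 × 100 = 97.8951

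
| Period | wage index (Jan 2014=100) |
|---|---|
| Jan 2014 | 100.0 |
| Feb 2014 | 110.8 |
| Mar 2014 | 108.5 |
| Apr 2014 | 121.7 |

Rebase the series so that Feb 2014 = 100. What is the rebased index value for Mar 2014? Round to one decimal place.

Rebased(Mar 2014) = 108.5 / 110.8 × 100 = 97.9242

97.9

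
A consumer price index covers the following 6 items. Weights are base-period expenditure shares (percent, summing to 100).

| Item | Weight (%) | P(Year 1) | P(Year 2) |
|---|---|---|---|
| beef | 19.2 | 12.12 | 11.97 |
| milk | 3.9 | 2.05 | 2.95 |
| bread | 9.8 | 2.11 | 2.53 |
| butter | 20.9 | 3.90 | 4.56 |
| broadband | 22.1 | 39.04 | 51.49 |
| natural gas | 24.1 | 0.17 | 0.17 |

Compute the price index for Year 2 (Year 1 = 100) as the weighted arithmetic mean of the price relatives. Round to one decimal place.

114.0

beef: 19.2 × (11.97/12.12) = 19.2 × 0.987624 = 18.9624
milk: 3.9 × (2.95/2.05) = 3.9 × 1.439024 = 5.6122
bread: 9.8 × (2.53/2.11) = 9.8 × 1.199052 = 11.7507
butter: 20.9 × (4.56/3.90) = 20.9 × 1.169231 = 24.4369
broadband: 22.1 × (51.49/39.04) = 22.1 × 1.318904 = 29.1478
natural gas: 24.1 × (0.17/0.17) = 24.1 × 1.000000 = 24.1000
Index = Σ wᵢ·(p₁ᵢ/p₀ᵢ) = 18.9624 + 5.6122 + 11.7507 + 24.4369 + 29.1478 + 24.1000 = 114.0100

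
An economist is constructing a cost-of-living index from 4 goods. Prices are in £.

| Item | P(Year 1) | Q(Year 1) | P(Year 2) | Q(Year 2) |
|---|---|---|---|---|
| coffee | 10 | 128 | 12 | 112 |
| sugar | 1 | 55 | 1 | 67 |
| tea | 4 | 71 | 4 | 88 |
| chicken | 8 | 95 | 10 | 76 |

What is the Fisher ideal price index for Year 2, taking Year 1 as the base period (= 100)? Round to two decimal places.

Laspeyres component (base-period weights):
ΣP(Year 2)Q(Year 1) = 12×128 + 1×55 + 4×71 + 10×95 = 1536 + 55 + 284 + 950 = 2825
ΣP(Year 1)Q(Year 1) = 10×128 + 1×55 + 4×71 + 8×95 = 1280 + 55 + 284 + 760 = 2379
L = 2825 / 2379 × 100 = 118.7474
Paasche component (current-period weights):
ΣP(Year 2)Q(Year 2) = 12×112 + 1×67 + 4×88 + 10×76 = 1344 + 67 + 352 + 760 = 2523
ΣP(Year 1)Q(Year 2) = 10×112 + 1×67 + 4×88 + 8×76 = 1120 + 67 + 352 + 608 = 2147
P = 2523 / 2147 × 100 = 117.5128
Fisher = √(L × P) = √(118.7474 × 117.5128) = 118.1285

118.13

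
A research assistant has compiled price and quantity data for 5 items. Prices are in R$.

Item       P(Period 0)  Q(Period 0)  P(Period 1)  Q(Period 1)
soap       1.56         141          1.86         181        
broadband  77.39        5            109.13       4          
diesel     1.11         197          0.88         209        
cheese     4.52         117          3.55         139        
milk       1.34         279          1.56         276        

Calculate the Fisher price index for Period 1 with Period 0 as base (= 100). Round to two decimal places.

104.61

Laspeyres component (base-period weights):
ΣP(Period 1)Q(Period 0) = 1.86×141 + 109.13×5 + 0.88×197 + 3.55×117 + 1.56×279 = 262.26 + 545.65 + 173.36 + 415.35 + 435.24 = 1831.86
ΣP(Period 0)Q(Period 0) = 1.56×141 + 77.39×5 + 1.11×197 + 4.52×117 + 1.34×279 = 219.96 + 386.95 + 218.67 + 528.84 + 373.86 = 1728.28
L = 1831.86 / 1728.28 × 100 = 105.9932
Paasche component (current-period weights):
ΣP(Period 1)Q(Period 1) = 1.86×181 + 109.13×4 + 0.88×209 + 3.55×139 + 1.56×276 = 336.66 + 436.52 + 183.92 + 493.45 + 430.56 = 1881.11
ΣP(Period 0)Q(Period 1) = 1.56×181 + 77.39×4 + 1.11×209 + 4.52×139 + 1.34×276 = 282.36 + 309.56 + 231.99 + 628.28 + 369.84 = 1822.03
P = 1881.11 / 1822.03 × 100 = 103.2425
Fisher = √(L × P) = √(105.9932 × 103.2425) = 104.6088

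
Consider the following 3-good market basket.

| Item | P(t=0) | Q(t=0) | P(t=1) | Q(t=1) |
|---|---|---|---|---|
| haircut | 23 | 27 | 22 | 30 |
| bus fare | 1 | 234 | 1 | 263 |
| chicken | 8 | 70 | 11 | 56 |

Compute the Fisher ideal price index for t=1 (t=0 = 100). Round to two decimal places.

111.38

Laspeyres component (base-period weights):
ΣP(t=1)Q(t=0) = 22×27 + 1×234 + 11×70 = 594 + 234 + 770 = 1598
ΣP(t=0)Q(t=0) = 23×27 + 1×234 + 8×70 = 621 + 234 + 560 = 1415
L = 1598 / 1415 × 100 = 112.9329
Paasche component (current-period weights):
ΣP(t=1)Q(t=1) = 22×30 + 1×263 + 11×56 = 660 + 263 + 616 = 1539
ΣP(t=0)Q(t=1) = 23×30 + 1×263 + 8×56 = 690 + 263 + 448 = 1401
P = 1539 / 1401 × 100 = 109.8501
Fisher = √(L × P) = √(112.9329 × 109.8501) = 111.3808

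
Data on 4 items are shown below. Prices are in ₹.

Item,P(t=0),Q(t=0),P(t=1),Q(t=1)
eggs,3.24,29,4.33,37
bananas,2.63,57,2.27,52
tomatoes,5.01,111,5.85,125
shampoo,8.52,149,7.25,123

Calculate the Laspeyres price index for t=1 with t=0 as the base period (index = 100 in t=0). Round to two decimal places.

Laspeyres price index uses base-period quantities as weights.
ΣP(t=1)·Q(t=0) = 4.33×29 + 2.27×57 + 5.85×111 + 7.25×149 = 125.57 + 129.39 + 649.35 + 1080.25 = 1984.56
ΣP(t=0)·Q(t=0) = 3.24×29 + 2.63×57 + 5.01×111 + 8.52×149 = 93.96 + 149.91 + 556.11 + 1269.48 = 2069.46
Index = 1984.56 / 2069.46 × 100 = 95.8975

95.90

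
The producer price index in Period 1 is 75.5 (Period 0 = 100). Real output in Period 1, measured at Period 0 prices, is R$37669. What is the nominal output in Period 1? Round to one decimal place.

Nominal = Real × (Index/100) = 37669 × (75.5/100)
        = 37669 × 0.755 = 28440.0950

28440.1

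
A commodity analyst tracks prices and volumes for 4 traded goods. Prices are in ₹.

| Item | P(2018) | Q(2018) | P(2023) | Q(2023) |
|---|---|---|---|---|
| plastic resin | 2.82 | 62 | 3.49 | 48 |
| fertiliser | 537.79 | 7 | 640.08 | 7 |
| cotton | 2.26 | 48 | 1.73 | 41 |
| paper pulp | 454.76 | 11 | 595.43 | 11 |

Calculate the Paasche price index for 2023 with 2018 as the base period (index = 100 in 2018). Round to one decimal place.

125.3

Paasche price index uses current-period quantities as weights.
ΣP(2023)·Q(2023) = 3.49×48 + 640.08×7 + 1.73×41 + 595.43×11 = 167.52 + 4480.56 + 70.93 + 6549.73 = 11268.74
ΣP(2018)·Q(2023) = 2.82×48 + 537.79×7 + 2.26×41 + 454.76×11 = 135.36 + 3764.53 + 92.66 + 5002.36 = 8994.91
Index = 11268.74 / 8994.91 × 100 = 125.2791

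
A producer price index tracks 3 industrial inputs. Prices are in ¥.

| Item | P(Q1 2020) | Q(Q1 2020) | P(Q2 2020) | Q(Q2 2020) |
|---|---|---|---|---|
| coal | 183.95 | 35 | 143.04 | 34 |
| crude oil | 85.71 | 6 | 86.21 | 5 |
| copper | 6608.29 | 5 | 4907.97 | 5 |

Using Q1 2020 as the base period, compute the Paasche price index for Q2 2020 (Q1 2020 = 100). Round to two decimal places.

75.10

Paasche price index uses current-period quantities as weights.
ΣP(Q2 2020)·Q(Q2 2020) = 143.04×34 + 86.21×5 + 4907.97×5 = 4863.36 + 431.05 + 24539.85 = 29834.26
ΣP(Q1 2020)·Q(Q2 2020) = 183.95×34 + 85.71×5 + 6608.29×5 = 6254.3 + 428.55 + 33041.45 = 39724.3
Index = 29834.26 / 39724.3 × 100 = 75.1033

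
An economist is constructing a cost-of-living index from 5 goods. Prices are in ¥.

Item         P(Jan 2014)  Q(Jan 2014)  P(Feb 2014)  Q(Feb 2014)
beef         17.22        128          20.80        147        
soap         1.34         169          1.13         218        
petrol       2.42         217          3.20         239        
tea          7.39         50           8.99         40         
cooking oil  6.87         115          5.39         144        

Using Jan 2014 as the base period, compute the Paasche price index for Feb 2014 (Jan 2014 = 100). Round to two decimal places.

Paasche price index uses current-period quantities as weights.
ΣP(Feb 2014)·Q(Feb 2014) = 20.80×147 + 1.13×218 + 3.20×239 + 8.99×40 + 5.39×144 = 3057.6 + 246.34 + 764.8 + 359.6 + 776.16 = 5204.5
ΣP(Jan 2014)·Q(Feb 2014) = 17.22×147 + 1.34×218 + 2.42×239 + 7.39×40 + 6.87×144 = 2531.34 + 292.12 + 578.38 + 295.6 + 989.28 = 4686.72
Index = 5204.5 / 4686.72 × 100 = 111.0478

111.05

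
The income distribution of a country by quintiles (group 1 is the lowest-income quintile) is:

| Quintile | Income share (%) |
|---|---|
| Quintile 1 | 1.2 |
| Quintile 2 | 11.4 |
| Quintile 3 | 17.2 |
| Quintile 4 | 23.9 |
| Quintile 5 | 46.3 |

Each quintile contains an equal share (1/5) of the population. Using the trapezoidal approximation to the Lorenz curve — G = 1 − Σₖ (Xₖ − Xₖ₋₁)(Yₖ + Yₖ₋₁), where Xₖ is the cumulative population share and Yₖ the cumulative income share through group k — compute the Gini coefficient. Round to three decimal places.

Cumulative income shares Yₖ: 0.0120, 0.1260, 0.2980, 0.5370, 1.0000
Σ (Xₖ−Xₖ₋₁)(Yₖ+Yₖ₋₁) = (1/5)(0.0120+0.0000) + (1/5)(0.1260+0.0120) + (1/5)(0.2980+0.1260) + (1/5)(0.5370+0.2980) + (1/5)(1.0000+0.5370)
  = 0.0024 + 0.0276 + 0.0848 + 0.1670 + 0.3074 = 0.5892
G = 1 − 0.5892 = 0.4108

0.411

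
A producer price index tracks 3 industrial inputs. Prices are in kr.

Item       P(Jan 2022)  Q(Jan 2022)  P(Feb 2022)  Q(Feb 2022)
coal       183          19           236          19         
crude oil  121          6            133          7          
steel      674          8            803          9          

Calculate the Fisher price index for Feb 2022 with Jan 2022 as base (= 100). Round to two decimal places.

Laspeyres component (base-period weights):
ΣP(Feb 2022)Q(Jan 2022) = 236×19 + 133×6 + 803×8 = 4484 + 798 + 6424 = 11706
ΣP(Jan 2022)Q(Jan 2022) = 183×19 + 121×6 + 674×8 = 3477 + 726 + 5392 = 9595
L = 11706 / 9595 × 100 = 122.0010
Paasche component (current-period weights):
ΣP(Feb 2022)Q(Feb 2022) = 236×19 + 133×7 + 803×9 = 4484 + 931 + 7227 = 12642
ΣP(Jan 2022)Q(Feb 2022) = 183×19 + 121×7 + 674×9 = 3477 + 847 + 6066 = 10390
P = 12642 / 10390 × 100 = 121.6747
Fisher = √(L × P) = √(122.0010 × 121.6747) = 121.8378

121.84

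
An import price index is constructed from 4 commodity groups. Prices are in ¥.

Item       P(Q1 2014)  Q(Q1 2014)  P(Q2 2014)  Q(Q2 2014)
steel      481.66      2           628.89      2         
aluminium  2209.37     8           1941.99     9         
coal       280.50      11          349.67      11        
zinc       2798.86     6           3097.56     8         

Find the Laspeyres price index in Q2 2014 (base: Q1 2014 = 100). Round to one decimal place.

Laspeyres price index uses base-period quantities as weights.
ΣP(Q2 2014)·Q(Q1 2014) = 628.89×2 + 1941.99×8 + 349.67×11 + 3097.56×6 = 1257.78 + 15535.92 + 3846.37 + 18585.36 = 39225.43
ΣP(Q1 2014)·Q(Q1 2014) = 481.66×2 + 2209.37×8 + 280.50×11 + 2798.86×6 = 963.32 + 17674.96 + 3085.5 + 16793.16 = 38516.94
Index = 39225.43 / 38516.94 × 100 = 101.8394

101.8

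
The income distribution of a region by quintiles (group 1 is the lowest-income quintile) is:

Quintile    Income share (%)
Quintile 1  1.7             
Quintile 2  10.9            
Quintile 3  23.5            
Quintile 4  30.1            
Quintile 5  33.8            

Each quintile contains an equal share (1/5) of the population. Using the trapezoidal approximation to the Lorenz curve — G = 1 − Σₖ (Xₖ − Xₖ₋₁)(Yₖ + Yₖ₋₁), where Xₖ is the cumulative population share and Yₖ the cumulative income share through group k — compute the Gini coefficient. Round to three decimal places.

0.334

Cumulative income shares Yₖ: 0.0170, 0.1260, 0.3610, 0.6620, 1.0000
Σ (Xₖ−Xₖ₋₁)(Yₖ+Yₖ₋₁) = (1/5)(0.0170+0.0000) + (1/5)(0.1260+0.0170) + (1/5)(0.3610+0.1260) + (1/5)(0.6620+0.3610) + (1/5)(1.0000+0.6620)
  = 0.0034 + 0.0286 + 0.0974 + 0.2046 + 0.3324 = 0.6664
G = 1 − 0.6664 = 0.3336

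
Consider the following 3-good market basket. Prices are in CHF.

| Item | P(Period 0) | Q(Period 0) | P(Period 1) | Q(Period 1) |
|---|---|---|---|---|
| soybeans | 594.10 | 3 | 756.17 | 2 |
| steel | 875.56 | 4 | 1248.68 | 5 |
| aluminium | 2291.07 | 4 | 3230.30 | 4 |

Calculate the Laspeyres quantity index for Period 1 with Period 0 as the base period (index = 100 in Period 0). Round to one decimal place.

101.9

Laspeyres quantity index uses base-period prices as weights.
ΣP(Period 0)·Q(Period 1) = 594.10×2 + 875.56×5 + 2291.07×4 = 1188.2 + 4377.8 + 9164.28 = 14730.28
ΣP(Period 0)·Q(Period 0) = 594.10×3 + 875.56×4 + 2291.07×4 = 1782.3 + 3502.24 + 9164.28 = 14448.82
Index = 14730.28 / 14448.82 × 100 = 101.9480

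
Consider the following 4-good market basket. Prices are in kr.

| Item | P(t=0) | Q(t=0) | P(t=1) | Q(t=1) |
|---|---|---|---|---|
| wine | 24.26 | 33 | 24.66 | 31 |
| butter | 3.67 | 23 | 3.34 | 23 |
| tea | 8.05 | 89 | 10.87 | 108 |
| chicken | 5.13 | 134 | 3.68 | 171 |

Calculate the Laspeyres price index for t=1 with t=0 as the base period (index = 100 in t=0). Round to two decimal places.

102.72

Laspeyres price index uses base-period quantities as weights.
ΣP(t=1)·Q(t=0) = 24.66×33 + 3.34×23 + 10.87×89 + 3.68×134 = 813.78 + 76.82 + 967.43 + 493.12 = 2351.15
ΣP(t=0)·Q(t=0) = 24.26×33 + 3.67×23 + 8.05×89 + 5.13×134 = 800.58 + 84.41 + 716.45 + 687.42 = 2288.86
Index = 2351.15 / 2288.86 × 100 = 102.7214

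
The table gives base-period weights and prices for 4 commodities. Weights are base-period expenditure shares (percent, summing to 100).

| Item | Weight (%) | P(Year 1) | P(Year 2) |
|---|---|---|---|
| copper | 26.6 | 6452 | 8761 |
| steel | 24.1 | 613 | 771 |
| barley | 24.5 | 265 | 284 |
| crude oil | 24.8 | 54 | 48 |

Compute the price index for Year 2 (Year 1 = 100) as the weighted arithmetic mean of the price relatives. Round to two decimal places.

114.73

copper: 26.6 × (8761/6452) = 26.6 × 1.357874 = 36.1194
steel: 24.1 × (771/613) = 24.1 × 1.257749 = 30.3117
barley: 24.5 × (284/265) = 24.5 × 1.071698 = 26.2566
crude oil: 24.8 × (48/54) = 24.8 × 0.888889 = 22.0444
Index = Σ wᵢ·(p₁ᵢ/p₀ᵢ) = 36.1194 + 30.3117 + 26.2566 + 22.0444 = 114.7322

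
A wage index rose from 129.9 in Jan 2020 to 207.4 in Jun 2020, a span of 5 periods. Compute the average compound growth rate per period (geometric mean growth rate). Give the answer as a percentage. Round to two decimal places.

9.81%

Growth factor = (207.4/129.9)^(1/5) = (1.596613)^(1/5) = 1.098095
Growth rate = 1.098095 − 1 = 0.098095 = 9.8095%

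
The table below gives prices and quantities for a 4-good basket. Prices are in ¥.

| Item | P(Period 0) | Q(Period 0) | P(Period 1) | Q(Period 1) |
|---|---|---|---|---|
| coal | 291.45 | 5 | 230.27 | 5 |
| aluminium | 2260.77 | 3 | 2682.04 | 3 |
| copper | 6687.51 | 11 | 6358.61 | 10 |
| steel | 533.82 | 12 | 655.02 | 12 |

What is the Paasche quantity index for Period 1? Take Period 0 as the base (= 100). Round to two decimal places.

Paasche quantity index uses current-period prices as weights.
ΣP(Period 1)·Q(Period 1) = 230.27×5 + 2682.04×3 + 6358.61×10 + 655.02×12 = 1151.35 + 8046.12 + 63586.1 + 7860.24 = 80643.81
ΣP(Period 1)·Q(Period 0) = 230.27×5 + 2682.04×3 + 6358.61×11 + 655.02×12 = 1151.35 + 8046.12 + 69944.71 + 7860.24 = 87002.42
Index = 80643.81 / 87002.42 × 100 = 92.6915

92.69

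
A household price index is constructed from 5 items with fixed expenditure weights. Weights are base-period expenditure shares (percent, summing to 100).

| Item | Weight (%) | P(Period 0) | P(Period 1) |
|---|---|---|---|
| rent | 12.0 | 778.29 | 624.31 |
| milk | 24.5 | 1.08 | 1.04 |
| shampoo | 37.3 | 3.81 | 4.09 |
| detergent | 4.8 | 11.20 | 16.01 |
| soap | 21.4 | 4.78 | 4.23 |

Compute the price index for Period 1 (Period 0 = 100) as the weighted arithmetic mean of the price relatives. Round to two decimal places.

99.06

rent: 12.0 × (624.31/778.29) = 12.0 × 0.802156 = 9.6259
milk: 24.5 × (1.04/1.08) = 24.5 × 0.962963 = 23.5926
shampoo: 37.3 × (4.09/3.81) = 37.3 × 1.073491 = 40.0412
detergent: 4.8 × (16.01/11.20) = 4.8 × 1.429464 = 6.8614
soap: 21.4 × (4.23/4.78) = 21.4 × 0.884937 = 18.9377
Index = Σ wᵢ·(p₁ᵢ/p₀ᵢ) = 9.6259 + 23.5926 + 40.0412 + 6.8614 + 18.9377 = 99.0588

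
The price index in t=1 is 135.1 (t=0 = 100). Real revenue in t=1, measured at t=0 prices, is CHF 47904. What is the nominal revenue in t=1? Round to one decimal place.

64718.3

Nominal = Real × (Index/100) = 47904 × (135.1/100)
        = 47904 × 1.351 = 64718.3040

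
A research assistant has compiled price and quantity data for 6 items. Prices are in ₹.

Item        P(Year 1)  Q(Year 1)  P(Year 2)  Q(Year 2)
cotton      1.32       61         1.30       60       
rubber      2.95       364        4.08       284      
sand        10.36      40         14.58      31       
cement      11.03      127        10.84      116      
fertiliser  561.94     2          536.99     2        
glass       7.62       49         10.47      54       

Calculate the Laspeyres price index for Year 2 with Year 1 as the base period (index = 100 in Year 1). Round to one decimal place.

114.4

Laspeyres price index uses base-period quantities as weights.
ΣP(Year 2)·Q(Year 1) = 1.30×61 + 4.08×364 + 14.58×40 + 10.84×127 + 536.99×2 + 10.47×49 = 79.3 + 1485.12 + 583.2 + 1376.68 + 1073.98 + 513.03 = 5111.31
ΣP(Year 1)·Q(Year 1) = 1.32×61 + 2.95×364 + 10.36×40 + 11.03×127 + 561.94×2 + 7.62×49 = 80.52 + 1073.8 + 414.4 + 1400.81 + 1123.88 + 373.38 = 4466.79
Index = 5111.31 / 4466.79 × 100 = 114.4292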